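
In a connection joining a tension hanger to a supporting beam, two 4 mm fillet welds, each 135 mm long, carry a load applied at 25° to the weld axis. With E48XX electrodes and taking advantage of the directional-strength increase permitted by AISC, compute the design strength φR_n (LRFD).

φR_n ≈ 188 kN

E48XX → F_EXX = 480 MPa.
t_e = 0.707 × 4 = 2.828 mm; A_we = 2.828 × 270 = 763.6 mm².
Directional factor: 1.0 + 0.5 sin^1.5(25°) = 1.137.
F_nw = 0.6 × 480 × 1.137 = 327.6 MPa.
φR_n = 0.75 × 327.6 × 763.6 × 10⁻³ = 187.6 kN.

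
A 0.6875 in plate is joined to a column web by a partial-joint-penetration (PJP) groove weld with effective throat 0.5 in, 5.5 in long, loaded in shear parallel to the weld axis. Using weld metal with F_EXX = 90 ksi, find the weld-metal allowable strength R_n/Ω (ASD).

Effective throat (given) t_e = 0.5 in.
A_we = 0.5 × 5.5 = 2.75 in².
F_nw = 0.6 F_EXX = 54 ksi.
R_n/Ω = (54 × 2.75) / 2.0 = 74.25 kips.

R_n/Ω ≈ 74.2 kips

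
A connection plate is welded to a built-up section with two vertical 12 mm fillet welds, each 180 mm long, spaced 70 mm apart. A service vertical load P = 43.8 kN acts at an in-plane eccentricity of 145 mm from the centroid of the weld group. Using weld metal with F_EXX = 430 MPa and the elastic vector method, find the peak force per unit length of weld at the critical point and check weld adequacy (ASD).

f_max ≈ 491 N/mm; adequate

Total weld length L_w = 360 mm. Treat welds as unit-width lines.
Polar moment about centroid: J = 2[d³/12 + d(b/2)²] = 2[180³/12 + 180×35²] = 1413000 mm³.
Direct shear f_v = P/L_w = 43.8×10³ / 360 = 121.7 N/mm (vertical).
Torsion M = P·e = 43.8×10³ × 145 = 6351000 N·mm.
Critical point at (x, y) = (35, 90) from centroid. f_tx = M·y/J = 404.5 N/mm; f_ty = M·x/J = 157.3 N/mm.
Resultant f_max = √[f_tx² + (f_v + f_ty)²] = √[404.5² + (121.7 + 157.3)²] = 491.4 N/mm.
Capacity per unit length: r_n/Ω = (1/2.0) × 0.6 × 430 × (0.707 × 12) = 1094 N/mm.
491.4 ≤ 1094 → adequate.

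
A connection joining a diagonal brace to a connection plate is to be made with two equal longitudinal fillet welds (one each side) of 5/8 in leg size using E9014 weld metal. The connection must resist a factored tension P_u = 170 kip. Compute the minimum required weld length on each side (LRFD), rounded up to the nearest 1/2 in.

E90XX → F_EXX = 90 ksi.
Throat t_e = 0.707 × 0.625 = 0.4419 in.
φr_n = 0.75 × 0.6 × 90 × 0.4419 = 17.9 kip/in.
L_req = P_u / φr_n = 170 / 17.9 = 9.499 in total.
Per side: 9.499 / 2 = 4.75 in.
Round up → use L = 5 in on each side.

L = 5 in on each side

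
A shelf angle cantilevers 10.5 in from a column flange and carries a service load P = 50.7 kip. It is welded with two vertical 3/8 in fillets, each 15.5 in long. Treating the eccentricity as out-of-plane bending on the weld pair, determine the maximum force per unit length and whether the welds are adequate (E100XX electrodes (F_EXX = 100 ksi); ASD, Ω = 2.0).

f_max ≈ 6.85 kip/in; adequate

L_w = 2 × 15.5 = 31 in; section modulus (unit throat) S = 2 × L²/6 = 80.08 in².
Direct shear f_v = P/L_w = 50.7/31 = 1.635 kip/in.
Moment M = P × e = 50.7 × 10.5 = 532.35 kip·in; bending f_b = M/S = 6.647 kip/in.
f_max = √(f_v² + f_b²) = √(1.635² + 6.647²) = 6.846 kip/in.
r_n/Ω = (1/2.0) × 0.6 × 100 × (0.707 × 0.375) = 7.954 kip/in → adequate.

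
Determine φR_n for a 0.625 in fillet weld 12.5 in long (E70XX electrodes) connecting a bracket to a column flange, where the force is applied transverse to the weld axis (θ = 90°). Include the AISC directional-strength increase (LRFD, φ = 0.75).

φR_n ≈ 261 kips

E70XX → F_EXX = 70 ksi.
t_e = 0.707 × 0.625 = 0.4419 in; A_we = 0.4419 × 12.5 = 5.523 in².
Directional factor: 1.0 + 0.5 sin^1.5(90°) = 1.5.
F_nw = 0.6 × 70 × 1.5 = 63 ksi.
φR_n = 0.75 × 63 × 5.523 = 261 kips.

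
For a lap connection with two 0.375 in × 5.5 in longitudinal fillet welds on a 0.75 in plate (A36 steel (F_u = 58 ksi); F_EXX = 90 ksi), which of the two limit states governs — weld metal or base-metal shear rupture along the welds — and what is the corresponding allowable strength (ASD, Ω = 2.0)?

R_n/Ω ≈ 78.7 kips (weld metal governs)

t_e = 0.707 × 0.375 = 0.2651 in; L = 11 in.
Weld metal: R_n/Ω = (1/2.0) × 0.6 × 90 × 0.2651 × 11 = 78.74 kips.
Base metal (shear rupture): R_n/Ω = (1/2.0) × 0.6 × 58 × 0.75 × 11 = 143.5 kips.
Governing: weld metal.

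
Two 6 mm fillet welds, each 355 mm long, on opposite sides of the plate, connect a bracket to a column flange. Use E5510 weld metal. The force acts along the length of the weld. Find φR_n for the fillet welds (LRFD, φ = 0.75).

φR_n ≈ 745 kN

E55XX → F_EXX = 550 MPa.
Effective throat t_e = 0.707 × 6 = 4.242 mm.
Total length L = 710 mm; A_we = 4.242 × 710 = 3012 mm².
F_nw = 0.6 F_EXX = 0.6 × 550 = 330 MPa.
φR_n = 0.75 × 330 × 3012 × 10⁻³ = 745.4 kN.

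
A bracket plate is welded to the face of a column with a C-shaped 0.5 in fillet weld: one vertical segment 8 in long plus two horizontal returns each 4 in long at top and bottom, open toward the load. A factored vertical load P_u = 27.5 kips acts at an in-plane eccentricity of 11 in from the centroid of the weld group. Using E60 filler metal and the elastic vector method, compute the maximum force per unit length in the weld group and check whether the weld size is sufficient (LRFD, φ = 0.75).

f_max ≈ 8.8 kip/in; adequate

E60XX → F_EXX = 60 ksi.
Total weld length L_w = 16 in. Treat welds as unit-width lines.
Centroid: x̄ = 2×4×2 / 16 = 1 in from the vertical weld.
Polar moment about centroid: J = I_x + I_y = [8³/12 + 2×4×4²] + [8×1² + 2(4³/12 + 4×1²)] = 197.3 in³.
Direct shear f_v = P/L_w = 27.5 / 16 = 1.719 kip/in (vertical).
Torsion M = P·e = 27.5 × 11 = 302.5 kip·in.
Critical point at (x, y) = (3, 4) from centroid. f_tx = M·y/J = 6.132 kip/in; f_ty = M·x/J = 4.599 kip/in.
Resultant f_max = √[f_tx² + (f_v + f_ty)²] = √[6.132² + (1.719 + 4.599)²] = 8.804 kip/in.
Capacity per unit length: φr_n = 0.75 × 0.6 × 60 × (0.707 × 0.5) = 9.544 kip/in.
8.804 ≤ 9.544 → adequate.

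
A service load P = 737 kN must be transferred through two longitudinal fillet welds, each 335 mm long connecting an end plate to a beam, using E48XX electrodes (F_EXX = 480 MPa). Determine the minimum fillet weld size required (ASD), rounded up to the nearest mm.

Total weld length L = 670 mm.
Required throat t_e = P × Ω / (0.6 F_EXX × L) = 737 × 2.0 / (0.6 × 480 × 670 × 10⁻³) = 7.639 mm.
Required leg w = t_e / 0.707 = 10.8 mm → use 11 mm.

w = 11 mm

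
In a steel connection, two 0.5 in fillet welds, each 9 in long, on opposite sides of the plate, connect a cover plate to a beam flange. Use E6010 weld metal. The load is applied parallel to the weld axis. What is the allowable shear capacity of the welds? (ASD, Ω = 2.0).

E60XX → F_EXX = 60 ksi.
Effective throat t_e = 0.707 × 0.5 = 0.3535 in.
Total length L = 18 in; A_we = 0.3535 × 18 = 6.363 in².
F_nw = 0.6 F_EXX = 0.6 × 60 = 36 ksi.
R_n = 36 × 6.363 = 229.1 kip; R_n/Ω = 229.1/2.0 = 114.5 kip.

R_n/Ω ≈ 115 kip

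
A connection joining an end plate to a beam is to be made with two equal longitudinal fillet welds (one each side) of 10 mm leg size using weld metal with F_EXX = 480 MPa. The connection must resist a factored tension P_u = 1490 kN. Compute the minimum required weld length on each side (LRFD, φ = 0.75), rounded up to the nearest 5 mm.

L = 490 mm on each side

Throat t_e = 0.707 × 10 = 7.07 mm.
φr_n = 0.75 × 0.6 × 480 × 7.07 × 10⁻³ = 1.527 kN/mm.
L_req = P_u / φr_n = 1490 / 1.527 = 975.7 mm total.
Per side: 975.7 / 2 = 487.8 mm.
Round up → use L = 490 mm on each side.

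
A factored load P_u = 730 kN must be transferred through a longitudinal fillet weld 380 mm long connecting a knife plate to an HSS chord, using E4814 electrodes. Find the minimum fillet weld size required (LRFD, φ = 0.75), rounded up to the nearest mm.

w = 13 mm

E48XX → F_EXX = 480 MPa.
Total weld length L = 380 mm.
Required throat t_e = P_u / (φ × 0.6 F_EXX × L) = 730 / (0.75 × 0.6 × 480 × 380 × 10⁻³) = 8.894 mm.
Required leg w = t_e / 0.707 = 12.58 mm → use 13 mm.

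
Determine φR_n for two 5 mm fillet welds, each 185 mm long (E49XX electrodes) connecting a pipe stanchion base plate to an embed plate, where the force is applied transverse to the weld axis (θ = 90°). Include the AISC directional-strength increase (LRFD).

φR_n ≈ 433 kN

E49XX → F_EXX = 490 MPa.
t_e = 0.707 × 5 = 3.535 mm; A_we = 3.535 × 370 = 1308 mm².
Directional factor: 1.0 + 0.5 sin^1.5(90°) = 1.5.
F_nw = 0.6 × 490 × 1.5 = 441 MPa.
φR_n = 0.75 × 441 × 1308 × 10⁻³ = 432.6 kN.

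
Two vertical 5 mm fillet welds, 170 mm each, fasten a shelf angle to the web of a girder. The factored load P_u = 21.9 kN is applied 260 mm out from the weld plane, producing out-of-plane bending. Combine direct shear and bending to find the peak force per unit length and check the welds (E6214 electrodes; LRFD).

E62XX → F_EXX = 620 MPa.
L_w = 2 × 170 = 340 mm; section modulus (unit throat) S = 2 × L²/6 = 9633 mm².
Direct shear f_v = P/L_w = 21.9×10³/340 = 64.41 N/mm.
Moment M = P × e = 21.9×10³ × 260 = 5694000 N·mm; bending f_b = M/S = 591.1 N/mm.
f_max = √(f_v² + f_b²) = √(64.41² + 591.1²) = 594.6 N/mm.
φr_n = 0.75 × 0.6 × 620 × (0.707 × 5) = 986.3 N/mm → adequate.

f_max ≈ 595 N/mm; adequate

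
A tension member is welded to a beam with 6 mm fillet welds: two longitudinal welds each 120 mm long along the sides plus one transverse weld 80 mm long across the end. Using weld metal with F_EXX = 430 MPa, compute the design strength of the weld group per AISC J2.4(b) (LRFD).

t_e = 0.707 × 6 = 4.242 mm.
R_nwl = 0.6 × 430 × 4.242 × 240 × 10⁻³ = 262.7 kN (longitudinal, 2 welds).
R_nwt = 0.6 × 430 × 4.242 × 80 × 10⁻³ = 87.55 kN (transverse, base value).
(i) R_nwl + R_nwt = 350.2 kN; (ii) 0.85 R_nwl + 1.5 R_nwt = 354.6 kN.
R_n = max = 354.6 kN [governs: (ii)]; φR_n = 265.9 kN.

φR_n ≈ 266 kN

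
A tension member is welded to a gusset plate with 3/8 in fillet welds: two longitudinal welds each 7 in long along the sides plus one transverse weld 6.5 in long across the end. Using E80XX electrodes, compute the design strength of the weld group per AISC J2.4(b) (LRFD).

E80XX → F_EXX = 80 ksi.
t_e = 0.707 × 0.375 = 0.2651 in.
R_nwl = 0.6 × 80 × 0.2651 × 14 = 178.2 kips (longitudinal, 2 welds).
R_nwt = 0.6 × 80 × 0.2651 × 6.5 = 82.72 kips (transverse, base value).
(i) R_nwl + R_nwt = 260.9 kips; (ii) 0.85 R_nwl + 1.5 R_nwt = 275.5 kips.
R_n = max = 275.5 kips [governs: (ii)]; φR_n = 206.6 kips.

φR_n ≈ 207 kips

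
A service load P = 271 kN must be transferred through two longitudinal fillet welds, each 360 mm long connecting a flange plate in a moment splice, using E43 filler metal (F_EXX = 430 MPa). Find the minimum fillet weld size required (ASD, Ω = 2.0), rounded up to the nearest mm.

Total weld length L = 720 mm.
Required throat t_e = P × Ω / (0.6 F_EXX × L) = 271 × 2.0 / (0.6 × 430 × 720 × 10⁻³) = 2.918 mm.
Required leg w = t_e / 0.707 = 4.127 mm → use 5 mm.

w = 5 mm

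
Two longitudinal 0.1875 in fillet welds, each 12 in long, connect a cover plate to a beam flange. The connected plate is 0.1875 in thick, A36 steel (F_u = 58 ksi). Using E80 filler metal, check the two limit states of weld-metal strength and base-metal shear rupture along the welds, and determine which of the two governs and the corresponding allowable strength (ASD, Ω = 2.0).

R_n/Ω ≈ 76.4 kip (weld metal governs)

E80XX → F_EXX = 80 ksi.
t_e = 0.707 × 0.1875 = 0.1326 in; L = 24 in.
Weld metal: R_n/Ω = (1/2.0) × 0.6 × 80 × 0.1326 × 24 = 76.36 kip.
Base metal (shear rupture): R_n/Ω = (1/2.0) × 0.6 × 58 × 0.1875 × 24 = 78.3 kip.
Governing: weld metal.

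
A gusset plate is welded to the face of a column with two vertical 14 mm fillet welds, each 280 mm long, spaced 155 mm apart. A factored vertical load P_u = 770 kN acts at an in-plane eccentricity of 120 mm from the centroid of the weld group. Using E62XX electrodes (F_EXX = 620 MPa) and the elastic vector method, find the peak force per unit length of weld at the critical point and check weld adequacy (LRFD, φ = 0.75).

Total weld length L_w = 560 mm. Treat welds as unit-width lines.
Polar moment about centroid: J = 2[d³/12 + d(b/2)²] = 2[280³/12 + 280×77.5²] = 7022000 mm³.
Direct shear f_v = P/L_w = 770×10³ / 560 = 1375 N/mm (vertical).
Torsion M = P·e = 770×10³ × 120 = 92400000 N·mm.
Critical point at (x, y) = (77.5, 140) from centroid. f_tx = M·y/J = 1842 N/mm; f_ty = M·x/J = 1020 N/mm.
Resultant f_max = √[f_tx² + (f_v + f_ty)²] = √[1842² + (1375 + 1020)²] = 3021 N/mm.
Capacity per unit length: φr_n = 0.75 × 0.6 × 620 × (0.707 × 14) = 2762 N/mm.
3021 > 2762 → NOT adequate.

f_max ≈ 3020 N/mm; NOT adequate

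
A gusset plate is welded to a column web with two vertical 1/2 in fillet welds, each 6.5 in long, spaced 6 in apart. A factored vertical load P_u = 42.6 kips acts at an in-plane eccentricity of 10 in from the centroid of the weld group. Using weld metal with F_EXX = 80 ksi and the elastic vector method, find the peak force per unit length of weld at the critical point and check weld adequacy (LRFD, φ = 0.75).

Total weld length L_w = 13 in. Treat welds as unit-width lines.
Polar moment about centroid: J = 2[d³/12 + d(b/2)²] = 2[6.5³/12 + 6.5×3²] = 162.8 in³.
Direct shear f_v = P/L_w = 42.6 / 13 = 3.277 kip/in (vertical).
Torsion M = P·e = 42.6 × 10 = 426 kip·in.
Critical point at (x, y) = (3, 3.25) from centroid. f_tx = M·y/J = 8.506 kip/in; f_ty = M·x/J = 7.852 kip/in.
Resultant f_max = √[f_tx² + (f_v + f_ty)²] = √[8.506² + (3.277 + 7.852)²] = 14.01 kip/in.
Capacity per unit length: φr_n = 0.75 × 0.6 × 80 × (0.707 × 0.5) = 12.73 kip/in.
14.01 > 12.73 → NOT adequate.

f_max ≈ 14 kip/in; NOT adequate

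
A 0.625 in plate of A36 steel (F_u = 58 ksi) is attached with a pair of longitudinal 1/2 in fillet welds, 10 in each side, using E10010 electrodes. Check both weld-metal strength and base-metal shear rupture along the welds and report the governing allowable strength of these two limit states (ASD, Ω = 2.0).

E100XX → F_EXX = 100 ksi.
t_e = 0.707 × 0.5 = 0.3535 in; L = 20 in.
Weld metal: R_n/Ω = (1/2.0) × 0.6 × 100 × 0.3535 × 20 = 212.1 kip.
Base metal (shear rupture): R_n/Ω = (1/2.0) × 0.6 × 58 × 0.625 × 20 = 217.5 kip.
Governing: weld metal.

R_n/Ω ≈ 212 kip (weld metal governs)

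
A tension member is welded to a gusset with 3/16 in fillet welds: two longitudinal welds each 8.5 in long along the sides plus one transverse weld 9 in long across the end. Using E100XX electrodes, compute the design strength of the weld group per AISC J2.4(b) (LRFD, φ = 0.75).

φR_n ≈ 167 kip

E100XX → F_EXX = 100 ksi.
t_e = 0.707 × 0.1875 = 0.1326 in.
R_nwl = 0.6 × 100 × 0.1326 × 17 = 135.2 kip (longitudinal, 2 welds).
R_nwt = 0.6 × 100 × 0.1326 × 9 = 71.58 kip (transverse, base value).
(i) R_nwl + R_nwt = 206.8 kip; (ii) 0.85 R_nwl + 1.5 R_nwt = 222.3 kip.
R_n = max = 222.3 kip [governs: (ii)]; φR_n = 166.7 kip.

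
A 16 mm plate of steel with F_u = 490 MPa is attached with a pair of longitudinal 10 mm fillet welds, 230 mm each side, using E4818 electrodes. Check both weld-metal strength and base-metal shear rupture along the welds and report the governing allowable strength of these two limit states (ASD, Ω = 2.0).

R_n/Ω ≈ 468 kN (weld metal governs)

E48XX → F_EXX = 480 MPa.
t_e = 0.707 × 10 = 7.07 mm; L = 460 mm.
Weld metal: R_n/Ω = (1/2.0) × 0.6 × 480 × 7.07 × 460 × 10⁻³ = 468.3 kN.
Base metal (shear rupture): R_n/Ω = (1/2.0) × 0.6 × 490 × 16 × 460 × 10⁻³ = 1082 kN.
Governing: weld metal.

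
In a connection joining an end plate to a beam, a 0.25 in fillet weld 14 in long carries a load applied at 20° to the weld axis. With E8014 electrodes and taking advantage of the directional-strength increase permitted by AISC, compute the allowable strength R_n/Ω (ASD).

E80XX → F_EXX = 80 ksi.
t_e = 0.707 × 0.25 = 0.1767 in; A_we = 0.1767 × 14 = 2.474 in².
Directional factor: 1.0 + 0.5 sin^1.5(20°) = 1.1.
F_nw = 0.6 × 80 × 1.1 = 52.8 ksi.
R_n/Ω = (52.8 × 2.474) / 2.0 = 65.33 kip.

R_n/Ω ≈ 65.3 kip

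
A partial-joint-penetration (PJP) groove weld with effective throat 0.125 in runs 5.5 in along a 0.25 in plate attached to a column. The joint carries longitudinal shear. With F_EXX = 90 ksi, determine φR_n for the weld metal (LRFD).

Effective throat (given) t_e = 0.125 in.
A_we = 0.125 × 5.5 = 0.6875 in².
F_nw = 0.6 F_EXX = 54 ksi.
φR_n = 0.75 × 54 × 0.6875 = 27.84 kip.

φR_n ≈ 27.8 kip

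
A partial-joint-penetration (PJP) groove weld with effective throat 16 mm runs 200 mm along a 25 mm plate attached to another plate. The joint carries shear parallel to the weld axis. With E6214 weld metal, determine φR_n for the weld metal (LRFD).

E62XX → F_EXX = 620 MPa.
Effective throat (given) t_e = 16 mm.
A_we = 16 × 200 = 3200 mm².
F_nw = 0.6 F_EXX = 372 MPa.
φR_n = 0.75 × 372 × 3200 × 10⁻³ = 892.8 kN.

φR_n ≈ 893 kN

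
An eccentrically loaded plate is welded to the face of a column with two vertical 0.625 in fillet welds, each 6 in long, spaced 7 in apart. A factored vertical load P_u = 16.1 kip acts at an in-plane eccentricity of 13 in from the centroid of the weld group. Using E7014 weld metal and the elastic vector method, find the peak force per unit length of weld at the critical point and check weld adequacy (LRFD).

f_max ≈ 6.35 kip/in; adequate

E70XX → F_EXX = 70 ksi.
Total weld length L_w = 12 in. Treat welds as unit-width lines.
Polar moment about centroid: J = 2[d³/12 + d(b/2)²] = 2[6³/12 + 6×3.5²] = 183 in³.
Direct shear f_v = P/L_w = 16.1 / 12 = 1.342 kip/in (vertical).
Torsion M = P·e = 16.1 × 13 = 209.3 kip·in.
Critical point at (x, y) = (3.5, 3) from centroid. f_tx = M·y/J = 3.431 kip/in; f_ty = M·x/J = 4.003 kip/in.
Resultant f_max = √[f_tx² + (f_v + f_ty)²] = √[3.431² + (1.342 + 4.003)²] = 6.351 kip/in.
Capacity per unit length: φr_n = 0.75 × 0.6 × 70 × (0.707 × 0.625) = 13.92 kip/in.
6.351 ≤ 13.92 → adequate.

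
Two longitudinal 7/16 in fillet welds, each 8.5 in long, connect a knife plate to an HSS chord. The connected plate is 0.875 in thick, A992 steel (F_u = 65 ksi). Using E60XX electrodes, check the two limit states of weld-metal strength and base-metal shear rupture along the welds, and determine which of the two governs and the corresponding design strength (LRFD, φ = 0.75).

φR_n ≈ 142 kips (weld metal governs)

E60XX → F_EXX = 60 ksi.
t_e = 0.707 × 0.4375 = 0.3093 in; L = 17 in.
Weld metal: φR_n = 0.75 × 0.6 × 60 × 0.3093 × 17 = 142 kips.
Base metal (shear rupture): φR_n = 0.75 × 0.6 × 65 × 0.875 × 17 = 435.1 kips.
Governing: weld metal.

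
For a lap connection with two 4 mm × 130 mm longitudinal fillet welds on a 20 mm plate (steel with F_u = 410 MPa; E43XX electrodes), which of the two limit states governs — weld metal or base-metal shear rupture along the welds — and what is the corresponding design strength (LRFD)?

E43XX → F_EXX = 430 MPa.
t_e = 0.707 × 4 = 2.828 mm; L = 260 mm.
Weld metal: φR_n = 0.75 × 0.6 × 430 × 2.828 × 260 × 10⁻³ = 142.3 kN.
Base metal (shear rupture): φR_n = 0.75 × 0.6 × 410 × 20 × 260 × 10⁻³ = 959.4 kN.
Governing: weld metal.

φR_n ≈ 142 kN (weld metal governs)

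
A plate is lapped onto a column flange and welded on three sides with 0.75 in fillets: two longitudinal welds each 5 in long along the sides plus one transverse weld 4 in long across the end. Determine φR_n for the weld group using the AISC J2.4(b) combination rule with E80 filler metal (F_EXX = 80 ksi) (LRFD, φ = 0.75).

t_e = 0.707 × 0.75 = 0.5302 in.
R_nwl = 0.6 × 80 × 0.5302 × 10 = 254.5 kip (longitudinal, 2 welds).
R_nwt = 0.6 × 80 × 0.5302 × 4 = 101.8 kip (transverse, base value).
(i) R_nwl + R_nwt = 356.3 kip; (ii) 0.85 R_nwl + 1.5 R_nwt = 369.1 kip.
R_n = max = 369.1 kip [governs: (ii)]; φR_n = 276.8 kip.

φR_n ≈ 277 kip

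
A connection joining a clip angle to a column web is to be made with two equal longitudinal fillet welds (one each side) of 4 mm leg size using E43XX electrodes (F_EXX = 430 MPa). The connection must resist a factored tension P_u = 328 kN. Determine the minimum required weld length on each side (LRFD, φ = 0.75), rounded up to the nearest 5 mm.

Throat t_e = 0.707 × 4 = 2.828 mm.
φr_n = 0.75 × 0.6 × 430 × 2.828 × 10⁻³ = 0.5472 kN/mm.
L_req = P_u / φr_n = 328 / 0.5472 = 599.4 mm total.
Per side: 599.4 / 2 = 299.7 mm.
Round up → use L = 300 mm on each side.

L = 300 mm on each side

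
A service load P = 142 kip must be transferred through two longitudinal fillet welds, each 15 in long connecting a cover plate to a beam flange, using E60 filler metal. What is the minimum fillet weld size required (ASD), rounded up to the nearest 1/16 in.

w = 3/8 in

E60XX → F_EXX = 60 ksi.
Total weld length L = 30 in.
Required throat t_e = P × Ω / (0.6 F_EXX × L) = 142 × 2.0 / (0.6 × 60 × 30) = 0.263 in.
Required leg w = t_e / 0.707 = 0.3719 in → use 3/8 in.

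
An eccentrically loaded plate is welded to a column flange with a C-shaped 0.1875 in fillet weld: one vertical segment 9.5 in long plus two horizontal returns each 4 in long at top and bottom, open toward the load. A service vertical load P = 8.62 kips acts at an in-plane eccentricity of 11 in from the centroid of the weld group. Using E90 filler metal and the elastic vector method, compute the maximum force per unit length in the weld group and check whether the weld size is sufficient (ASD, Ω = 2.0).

f_max ≈ 2.23 kip/in; adequate

E90XX → F_EXX = 90 ksi.
Total weld length L_w = 17.5 in. Treat welds as unit-width lines.
Centroid: x̄ = 2×4×2 / 17.5 = 0.9143 in from the vertical weld.
Polar moment about centroid: J = I_x + I_y = [9.5³/12 + 2×4×4.75²] + [9.5×0.9143² + 2(4³/12 + 4×1.086²)] = 280 in³.
Direct shear f_v = P/L_w = 8.62 / 17.5 = 0.4926 kip/in (vertical).
Torsion M = P·e = 8.62 × 11 = 94.82 kip·in.
Critical point at (x, y) = (3.086, 4.75) from centroid. f_tx = M·y/J = 1.609 kip/in; f_ty = M·x/J = 1.045 kip/in.
Resultant f_max = √[f_tx² + (f_v + f_ty)²] = √[1.609² + (0.4926 + 1.045)²] = 2.225 kip/in.
Capacity per unit length: r_n/Ω = (1/2.0) × 0.6 × 90 × (0.707 × 0.1875) = 3.579 kip/in.
2.225 ≤ 3.579 → adequate.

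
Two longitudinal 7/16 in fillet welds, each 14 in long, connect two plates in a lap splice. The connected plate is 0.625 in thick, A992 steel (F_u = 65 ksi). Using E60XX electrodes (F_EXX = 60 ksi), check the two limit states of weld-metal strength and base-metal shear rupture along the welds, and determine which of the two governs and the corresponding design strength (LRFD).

t_e = 0.707 × 0.4375 = 0.3093 in; L = 28 in.
Weld metal: φR_n = 0.75 × 0.6 × 60 × 0.3093 × 28 = 233.8 kips.
Base metal (shear rupture): φR_n = 0.75 × 0.6 × 65 × 0.625 × 28 = 511.9 kips.
Governing: weld metal.

φR_n ≈ 234 kips (weld metal governs)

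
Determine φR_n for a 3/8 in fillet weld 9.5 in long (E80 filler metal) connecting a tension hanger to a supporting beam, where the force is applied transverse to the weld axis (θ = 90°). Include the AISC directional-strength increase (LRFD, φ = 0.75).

φR_n ≈ 136 kips

E80XX → F_EXX = 80 ksi.
t_e = 0.707 × 0.375 = 0.2651 in; A_we = 0.2651 × 9.5 = 2.519 in².
Directional factor: 1.0 + 0.5 sin^1.5(90°) = 1.5.
F_nw = 0.6 × 80 × 1.5 = 72 ksi.
φR_n = 0.75 × 72 × 2.519 = 136 kips.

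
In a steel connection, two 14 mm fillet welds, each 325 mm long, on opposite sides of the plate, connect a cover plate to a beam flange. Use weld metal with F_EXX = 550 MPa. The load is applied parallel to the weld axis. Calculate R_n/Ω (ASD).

R_n/Ω ≈ 1060 kN

Effective throat t_e = 0.707 × 14 = 9.898 mm.
Total length L = 650 mm; A_we = 9.898 × 650 = 6434 mm².
F_nw = 0.6 F_EXX = 0.6 × 550 = 330 MPa.
R_n = 330 × 6434 × 10⁻³ = 2123 kN; R_n/Ω = 2123/2.0 = 1062 kN.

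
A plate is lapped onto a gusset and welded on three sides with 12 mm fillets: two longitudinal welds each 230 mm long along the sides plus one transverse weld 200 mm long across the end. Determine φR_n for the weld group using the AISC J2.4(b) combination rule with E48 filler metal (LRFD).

E48XX → F_EXX = 480 MPa.
t_e = 0.707 × 12 = 8.484 mm.
R_nwl = 0.6 × 480 × 8.484 × 460 × 10⁻³ = 1124 kN (longitudinal, 2 welds).
R_nwt = 0.6 × 480 × 8.484 × 200 × 10⁻³ = 488.7 kN (transverse, base value).
(i) R_nwl + R_nwt = 1613 kN; (ii) 0.85 R_nwl + 1.5 R_nwt = 1688 kN.
R_n = max = 1688 kN [governs: (ii)]; φR_n = 1266 kN.

φR_n ≈ 1270 kN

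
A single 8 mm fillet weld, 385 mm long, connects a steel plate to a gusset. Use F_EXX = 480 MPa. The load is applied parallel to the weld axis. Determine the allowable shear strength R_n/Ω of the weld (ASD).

R_n/Ω ≈ 314 kN

Effective throat t_e = 0.707 × 8 = 5.656 mm.
Total length L = 385 mm; A_we = 5.656 × 385 = 2178 mm².
F_nw = 0.6 F_EXX = 0.6 × 480 = 288 MPa.
R_n = 288 × 2178 × 10⁻³ = 627.1 kN; R_n/Ω = 627.1/2.0 = 313.6 kN.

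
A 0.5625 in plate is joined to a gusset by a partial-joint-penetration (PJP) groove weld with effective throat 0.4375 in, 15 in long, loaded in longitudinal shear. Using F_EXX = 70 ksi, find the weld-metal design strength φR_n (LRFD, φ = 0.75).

φR_n ≈ 207 kips

Effective throat (given) t_e = 0.4375 in.
A_we = 0.4375 × 15 = 6.562 in².
F_nw = 0.6 F_EXX = 42 ksi.
φR_n = 0.75 × 42 × 6.562 = 206.7 kips.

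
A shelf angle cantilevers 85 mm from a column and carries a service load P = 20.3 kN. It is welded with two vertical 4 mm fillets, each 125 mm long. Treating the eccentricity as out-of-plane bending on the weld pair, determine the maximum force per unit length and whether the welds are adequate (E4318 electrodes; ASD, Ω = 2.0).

f_max ≈ 341 N/mm; adequate

E43XX → F_EXX = 430 MPa.
L_w = 2 × 125 = 250 mm; section modulus (unit throat) S = 2 × L²/6 = 5208 mm².
Direct shear f_v = P/L_w = 20.3×10³/250 = 81.2 N/mm.
Moment M = P × e = 20.3×10³ × 85 = 1725500 N·mm; bending f_b = M/S = 331.3 N/mm.
f_max = √(f_v² + f_b²) = √(81.2² + 331.3²) = 341.1 N/mm.
r_n/Ω = (1/2.0) × 0.6 × 430 × (0.707 × 4) = 364.8 N/mm → adequate.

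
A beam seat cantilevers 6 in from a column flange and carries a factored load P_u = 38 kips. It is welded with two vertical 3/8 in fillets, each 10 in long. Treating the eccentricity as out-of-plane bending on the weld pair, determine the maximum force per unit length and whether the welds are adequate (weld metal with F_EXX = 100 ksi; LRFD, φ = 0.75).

f_max ≈ 7.1 kip/in; adequate

L_w = 2 × 10 = 20 in; section modulus (unit throat) S = 2 × L²/6 = 33.33 in².
Direct shear f_v = P/L_w = 38/20 = 1.9 kip/in.
Moment M = P × e = 38 × 6 = 228 kip·in; bending f_b = M/S = 6.84 kip/in.
f_max = √(f_v² + f_b²) = √(1.9² + 6.84²) = 7.099 kip/in.
φr_n = 0.75 × 0.6 × 100 × (0.707 × 0.375) = 11.93 kip/in → adequate.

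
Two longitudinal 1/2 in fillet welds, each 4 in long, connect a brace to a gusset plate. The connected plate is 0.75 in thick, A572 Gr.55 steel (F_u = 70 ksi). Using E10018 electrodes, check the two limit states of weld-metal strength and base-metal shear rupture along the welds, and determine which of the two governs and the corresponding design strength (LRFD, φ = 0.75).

φR_n ≈ 127 kips (weld metal governs)

E100XX → F_EXX = 100 ksi.
t_e = 0.707 × 0.5 = 0.3535 in; L = 8 in.
Weld metal: φR_n = 0.75 × 0.6 × 100 × 0.3535 × 8 = 127.3 kips.
Base metal (shear rupture): φR_n = 0.75 × 0.6 × 70 × 0.75 × 8 = 189 kips.
Governing: weld metal.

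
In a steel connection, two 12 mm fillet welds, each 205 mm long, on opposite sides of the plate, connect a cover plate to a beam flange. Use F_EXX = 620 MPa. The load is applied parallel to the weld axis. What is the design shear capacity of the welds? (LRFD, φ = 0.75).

φR_n ≈ 970 kN

Effective throat t_e = 0.707 × 12 = 8.484 mm.
Total length L = 410 mm; A_we = 8.484 × 410 = 3478 mm².
F_nw = 0.6 F_EXX = 0.6 × 620 = 372 MPa.
φR_n = 0.75 × 372 × 3478 × 10⁻³ = 970.5 kN.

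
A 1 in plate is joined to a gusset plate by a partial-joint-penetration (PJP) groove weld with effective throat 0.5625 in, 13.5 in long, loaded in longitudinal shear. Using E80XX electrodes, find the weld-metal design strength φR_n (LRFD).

φR_n ≈ 273 kips

E80XX → F_EXX = 80 ksi.
Effective throat (given) t_e = 0.5625 in.
A_we = 0.5625 × 13.5 = 7.594 in².
F_nw = 0.6 F_EXX = 48 ksi.
φR_n = 0.75 × 48 × 7.594 = 273.4 kips.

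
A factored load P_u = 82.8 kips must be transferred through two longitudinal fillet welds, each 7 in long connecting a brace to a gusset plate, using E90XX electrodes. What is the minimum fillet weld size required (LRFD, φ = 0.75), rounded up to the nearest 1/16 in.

E90XX → F_EXX = 90 ksi.
Total weld length L = 14 in.
Required throat t_e = P_u / (φ × 0.6 F_EXX × L) = 82.8 / (0.75 × 0.6 × 90 × 14) = 0.146 in.
Required leg w = t_e / 0.707 = 0.2066 in → use 1/4 in.

w = 1/4 in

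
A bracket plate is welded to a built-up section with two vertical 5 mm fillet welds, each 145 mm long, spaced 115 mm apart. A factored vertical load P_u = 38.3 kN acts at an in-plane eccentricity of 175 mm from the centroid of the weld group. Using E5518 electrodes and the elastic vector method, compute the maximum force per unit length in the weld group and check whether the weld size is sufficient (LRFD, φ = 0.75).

E55XX → F_EXX = 550 MPa.
Total weld length L_w = 290 mm. Treat welds as unit-width lines.
Polar moment about centroid: J = 2[d³/12 + d(b/2)²] = 2[145³/12 + 145×57.5²] = 1467000 mm³.
Direct shear f_v = P/L_w = 38.3×10³ / 290 = 132.1 N/mm (vertical).
Torsion M = P·e = 38.3×10³ × 175 = 6702500 N·mm.
Critical point at (x, y) = (57.5, 72.5) from centroid. f_tx = M·y/J = 331.3 N/mm; f_ty = M·x/J = 262.7 N/mm.
Resultant f_max = √[f_tx² + (f_v + f_ty)²] = √[331.3² + (132.1 + 262.7)²] = 515.4 N/mm.
Capacity per unit length: φr_n = 0.75 × 0.6 × 550 × (0.707 × 5) = 874.9 N/mm.
515.4 ≤ 874.9 → adequate.

f_max ≈ 515 N/mm; adequate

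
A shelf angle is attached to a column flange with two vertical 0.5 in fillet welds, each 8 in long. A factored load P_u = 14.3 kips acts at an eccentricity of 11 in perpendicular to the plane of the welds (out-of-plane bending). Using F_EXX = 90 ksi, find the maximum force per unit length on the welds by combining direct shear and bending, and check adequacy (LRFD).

L_w = 2 × 8 = 16 in; section modulus (unit throat) S = 2 × L²/6 = 21.33 in².
Direct shear f_v = P/L_w = 14.3/16 = 0.8938 kip/in.
Moment M = P × e = 14.3 × 11 = 157.3 kip·in; bending f_b = M/S = 7.373 kip/in.
f_max = √(f_v² + f_b²) = √(0.8938² + 7.373²) = 7.427 kip/in.
φr_n = 0.75 × 0.6 × 90 × (0.707 × 0.5) = 14.32 kip/in → adequate.

f_max ≈ 7.43 kip/in; adequate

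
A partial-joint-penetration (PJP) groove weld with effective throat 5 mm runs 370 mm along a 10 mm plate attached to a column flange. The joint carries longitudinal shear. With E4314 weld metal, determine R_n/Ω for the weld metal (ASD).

E43XX → F_EXX = 430 MPa.
Effective throat (given) t_e = 5 mm.
A_we = 5 × 370 = 1850 mm².
F_nw = 0.6 F_EXX = 258 MPa.
R_n/Ω = (258 × 1850) / 2.0 × 10⁻³ = 238.7 kN.

R_n/Ω ≈ 239 kN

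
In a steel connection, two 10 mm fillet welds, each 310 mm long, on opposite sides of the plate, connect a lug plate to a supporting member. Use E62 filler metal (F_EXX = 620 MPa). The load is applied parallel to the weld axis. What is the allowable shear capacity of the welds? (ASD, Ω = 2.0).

Effective throat t_e = 0.707 × 10 = 7.07 mm.
Total length L = 620 mm; A_we = 7.07 × 620 = 4383 mm².
F_nw = 0.6 F_EXX = 0.6 × 620 = 372 MPa.
R_n = 372 × 4383 × 10⁻³ = 1631 kN; R_n/Ω = 1631/2.0 = 815.3 kN.

R_n/Ω ≈ 815 kN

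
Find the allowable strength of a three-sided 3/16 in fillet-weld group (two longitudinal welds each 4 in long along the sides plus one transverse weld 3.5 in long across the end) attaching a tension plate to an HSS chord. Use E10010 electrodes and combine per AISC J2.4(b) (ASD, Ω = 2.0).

E100XX → F_EXX = 100 ksi.
t_e = 0.707 × 0.1875 = 0.1326 in.
R_nwl = 0.6 × 100 × 0.1326 × 8 = 63.63 kip (longitudinal, 2 welds).
R_nwt = 0.6 × 100 × 0.1326 × 3.5 = 27.84 kip (transverse, base value).
(i) R_nwl + R_nwt = 91.47 kip; (ii) 0.85 R_nwl + 1.5 R_nwt = 95.84 kip.
R_n = max = 95.84 kip [governs: (ii)]; R_n/Ω = 47.92 kip.

R_n/Ω ≈ 47.9 kip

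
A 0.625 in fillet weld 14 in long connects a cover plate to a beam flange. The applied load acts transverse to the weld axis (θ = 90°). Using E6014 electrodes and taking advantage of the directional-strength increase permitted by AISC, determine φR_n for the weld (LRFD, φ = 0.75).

E60XX → F_EXX = 60 ksi.
t_e = 0.707 × 0.625 = 0.4419 in; A_we = 0.4419 × 14 = 6.186 in².
Directional factor: 1.0 + 0.5 sin^1.5(90°) = 1.5.
F_nw = 0.6 × 60 × 1.5 = 54 ksi.
φR_n = 0.75 × 54 × 6.186 = 250.5 kips.

φR_n ≈ 251 kips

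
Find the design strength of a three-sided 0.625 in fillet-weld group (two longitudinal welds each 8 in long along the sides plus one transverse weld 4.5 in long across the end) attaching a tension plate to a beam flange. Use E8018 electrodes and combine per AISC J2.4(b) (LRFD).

φR_n ≈ 326 kips

E80XX → F_EXX = 80 ksi.
t_e = 0.707 × 0.625 = 0.4419 in.
R_nwl = 0.6 × 80 × 0.4419 × 16 = 339.4 kips (longitudinal, 2 welds).
R_nwt = 0.6 × 80 × 0.4419 × 4.5 = 95.44 kips (transverse, base value).
(i) R_nwl + R_nwt = 434.8 kips; (ii) 0.85 R_nwl + 1.5 R_nwt = 431.6 kips.
R_n = max = 434.8 kips [governs: (i)]; φR_n = 326.1 kips.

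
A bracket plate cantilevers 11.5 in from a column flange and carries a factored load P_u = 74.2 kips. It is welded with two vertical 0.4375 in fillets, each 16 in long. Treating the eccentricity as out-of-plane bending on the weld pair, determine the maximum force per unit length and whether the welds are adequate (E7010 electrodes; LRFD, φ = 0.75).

f_max ≈ 10.3 kip/in; NOT adequate

E70XX → F_EXX = 70 ksi.
L_w = 2 × 16 = 32 in; section modulus (unit throat) S = 2 × L²/6 = 85.33 in².
Direct shear f_v = P/L_w = 74.2/32 = 2.319 kip/in.
Moment M = P × e = 74.2 × 11.5 = 853.3 kip·in; bending f_b = M/S = 10 kip/in.
f_max = √(f_v² + f_b²) = √(2.319² + 10²) = 10.26 kip/in.
φr_n = 0.75 × 0.6 × 70 × (0.707 × 0.4375) = 9.743 kip/in → NOT adequate.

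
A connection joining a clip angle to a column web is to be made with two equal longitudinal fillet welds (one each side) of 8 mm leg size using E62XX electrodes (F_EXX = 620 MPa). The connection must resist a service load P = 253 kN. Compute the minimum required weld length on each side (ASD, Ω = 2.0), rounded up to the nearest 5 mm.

L = 125 mm on each side

Throat t_e = 0.707 × 8 = 5.656 mm.
r_n/Ω = (0.6 × 620 × 5.656) / 2.0 = 1052 N/mm = 1.052 kN/mm.
L_req = P / (r_n/Ω) = 253 / 1.052 = 240.5 mm total.
Per side: 240.5 / 2 = 120.2 mm.
Round up → use L = 125 mm on each side.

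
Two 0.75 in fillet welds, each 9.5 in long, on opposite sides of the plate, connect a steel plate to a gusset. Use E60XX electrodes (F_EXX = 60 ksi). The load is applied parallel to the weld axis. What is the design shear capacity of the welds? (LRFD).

φR_n ≈ 272 kips

Effective throat t_e = 0.707 × 0.75 = 0.5302 in.
Total length L = 19 in; A_we = 0.5302 × 19 = 10.07 in².
F_nw = 0.6 F_EXX = 0.6 × 60 = 36 ksi.
φR_n = 0.75 × 36 × 10.07 = 272 kips.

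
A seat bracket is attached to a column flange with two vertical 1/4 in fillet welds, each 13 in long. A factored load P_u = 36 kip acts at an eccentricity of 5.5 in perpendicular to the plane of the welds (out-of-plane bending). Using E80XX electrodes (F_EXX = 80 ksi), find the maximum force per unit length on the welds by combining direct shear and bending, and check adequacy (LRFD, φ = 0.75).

L_w = 2 × 13 = 26 in; section modulus (unit throat) S = 2 × L²/6 = 56.33 in².
Direct shear f_v = P/L_w = 36/26 = 1.385 kip/in.
Moment M = P × e = 36 × 5.5 = 198 kip·in; bending f_b = M/S = 3.515 kip/in.
f_max = √(f_v² + f_b²) = √(1.385² + 3.515²) = 3.778 kip/in.
φr_n = 0.75 × 0.6 × 80 × (0.707 × 0.25) = 6.363 kip/in → adequate.

f_max ≈ 3.78 kip/in; adequate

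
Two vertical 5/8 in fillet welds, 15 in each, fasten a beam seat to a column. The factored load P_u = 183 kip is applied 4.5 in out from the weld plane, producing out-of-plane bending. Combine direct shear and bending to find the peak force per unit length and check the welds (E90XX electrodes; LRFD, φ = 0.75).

f_max ≈ 12.6 kip/in; adequate

E90XX → F_EXX = 90 ksi.
L_w = 2 × 15 = 30 in; section modulus (unit throat) S = 2 × L²/6 = 75 in².
Direct shear f_v = P/L_w = 183/30 = 6.1 kip/in.
Moment M = P × e = 183 × 4.5 = 823.5 kip·in; bending f_b = M/S = 10.98 kip/in.
f_max = √(f_v² + f_b²) = √(6.1² + 10.98²) = 12.56 kip/in.
φr_n = 0.75 × 0.6 × 90 × (0.707 × 0.625) = 17.9 kip/in → adequate.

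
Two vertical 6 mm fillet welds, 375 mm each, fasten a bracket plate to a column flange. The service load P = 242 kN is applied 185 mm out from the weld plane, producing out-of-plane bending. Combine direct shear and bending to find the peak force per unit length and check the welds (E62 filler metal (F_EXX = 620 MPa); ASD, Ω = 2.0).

L_w = 2 × 375 = 750 mm; section modulus (unit throat) S = 2 × L²/6 = 46880 mm².
Direct shear f_v = P/L_w = 242×10³/750 = 322.7 N/mm.
Moment M = P × e = 242×10³ × 185 = 44770000 N·mm; bending f_b = M/S = 955.1 N/mm.
f_max = √(f_v² + f_b²) = √(322.7² + 955.1²) = 1008 N/mm.
r_n/Ω = (1/2.0) × 0.6 × 620 × (0.707 × 6) = 789 N/mm → NOT adequate.

f_max ≈ 1010 N/mm; NOT adequate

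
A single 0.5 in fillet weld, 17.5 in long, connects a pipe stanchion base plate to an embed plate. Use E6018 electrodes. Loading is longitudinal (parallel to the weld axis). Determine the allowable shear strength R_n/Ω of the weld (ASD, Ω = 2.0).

R_n/Ω ≈ 111 kips

E60XX → F_EXX = 60 ksi.
Effective throat t_e = 0.707 × 0.5 = 0.3535 in.
Total length L = 17.5 in; A_we = 0.3535 × 17.5 = 6.186 in².
F_nw = 0.6 F_EXX = 0.6 × 60 = 36 ksi.
R_n = 36 × 6.186 = 222.7 kips; R_n/Ω = 222.7/2.0 = 111.4 kips.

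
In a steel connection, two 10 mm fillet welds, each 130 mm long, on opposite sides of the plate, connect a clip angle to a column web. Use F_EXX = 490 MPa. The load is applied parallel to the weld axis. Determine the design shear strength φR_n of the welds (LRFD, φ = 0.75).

Effective throat t_e = 0.707 × 10 = 7.07 mm.
Total length L = 260 mm; A_we = 7.07 × 260 = 1838 mm².
F_nw = 0.6 F_EXX = 0.6 × 490 = 294 MPa.
φR_n = 0.75 × 294 × 1838 × 10⁻³ = 405.3 kN.

φR_n ≈ 405 kN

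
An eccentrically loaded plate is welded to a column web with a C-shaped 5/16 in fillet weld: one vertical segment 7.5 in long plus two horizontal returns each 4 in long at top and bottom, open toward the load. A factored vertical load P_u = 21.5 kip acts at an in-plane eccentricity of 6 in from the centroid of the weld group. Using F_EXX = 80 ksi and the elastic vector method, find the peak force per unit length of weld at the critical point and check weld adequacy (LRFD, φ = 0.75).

f_max ≈ 4.54 kip/in; adequate

Total weld length L_w = 15.5 in. Treat welds as unit-width lines.
Centroid: x̄ = 2×4×2 / 15.5 = 1.032 in from the vertical weld.
Polar moment about centroid: J = I_x + I_y = [7.5³/12 + 2×4×3.75²] + [7.5×1.032² + 2(4³/12 + 4×0.9677²)] = 173.8 in³.
Direct shear f_v = P/L_w = 21.5 / 15.5 = 1.387 kip/in (vertical).
Torsion M = P·e = 21.5 × 6 = 129 kip·in.
Critical point at (x, y) = (2.968, 3.75) from centroid. f_tx = M·y/J = 2.783 kip/in; f_ty = M·x/J = 2.203 kip/in.
Resultant f_max = √[f_tx² + (f_v + f_ty)²] = √[2.783² + (1.387 + 2.203)²] = 4.542 kip/in.
Capacity per unit length: φr_n = 0.75 × 0.6 × 80 × (0.707 × 0.3125) = 7.954 kip/in.
4.542 ≤ 7.954 → adequate.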